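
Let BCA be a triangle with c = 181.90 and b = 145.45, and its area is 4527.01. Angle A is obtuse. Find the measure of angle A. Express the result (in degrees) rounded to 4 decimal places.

159.9883

From area = ½·b·c·sin A, we get sin A = 2·area/(b·c) ≈ 0.34221.
Taking the obtuse solution, ∠A ≈ 159.99°.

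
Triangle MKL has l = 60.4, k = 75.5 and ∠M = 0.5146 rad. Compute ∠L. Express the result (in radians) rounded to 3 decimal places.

By the law of cosines, m² = k² + l² − 2·k·l·cos M = 1409.2, so m ≈ 37.539.
Law of cosines again: cos L = (m² + k² − l²)/(2·m·k) ≈ 0.61063, so ∠L ≈ 0.9139 rad.

∠L ≈ 0.914 rad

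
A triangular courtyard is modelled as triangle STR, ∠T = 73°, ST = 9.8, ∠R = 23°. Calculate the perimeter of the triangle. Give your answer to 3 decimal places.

The third angle is ∠S = 180° − ∠T − ∠R = 84.00°.
Law of sines: TR = ST·sin S/sin R ≈ 24.944.
Law of sines: RS = ST·sin T/sin R ≈ 23.985.
Semiperimeter s = (24.944+23.985+9.8)/2 = 29.365.
Perimeter = 24.944 + 23.985 + 9.8 = 58.729.

58.729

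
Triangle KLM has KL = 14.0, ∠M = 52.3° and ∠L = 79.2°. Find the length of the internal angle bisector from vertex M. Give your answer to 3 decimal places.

The third angle is ∠K = 180° − ∠L − ∠M = 48.50°.
Law of sines: LM = KL·sin K/sin M ≈ 13.252.
Law of sines: MK = KL·sin L/sin M ≈ 17.381.
The bisector from M has length 2·LM·MK·cos(∠M/2)/(LM+MK) ≈ 13.499.

13.499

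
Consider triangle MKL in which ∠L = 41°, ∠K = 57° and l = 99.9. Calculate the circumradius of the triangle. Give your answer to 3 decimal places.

R ≈ 76.136

The third angle is ∠M = 180° − ∠K − ∠L = 82.00°.
Law of sines: m = l·sin M/sin L ≈ 150.79.
Law of sines: k = l·sin K/sin L ≈ 127.71.
Circumradius = l/(2 sin L) ≈ 76.136.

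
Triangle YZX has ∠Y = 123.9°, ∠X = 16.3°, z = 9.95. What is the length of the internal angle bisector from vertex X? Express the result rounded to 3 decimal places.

t_X ≈ 11.122

The third angle is ∠Z = 180° − ∠X − ∠Y = 39.80°.
Law of sines: y = z·sin Y/sin Z ≈ 12.902.
Law of sines: x = z·sin X/sin Z ≈ 4.3627.
The bisector from X has length 2·y·z·cos(∠X/2)/(y+z) ≈ 11.122.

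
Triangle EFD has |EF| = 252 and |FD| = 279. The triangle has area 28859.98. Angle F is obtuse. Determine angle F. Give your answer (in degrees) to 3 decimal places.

∠F ≈ 124.819°

From area = ½·|EF|·|FD|·sin F, we get sin F = 2·area/(|EF|·|FD|) ≈ 0.82096.
Taking the obtuse solution, ∠F ≈ 124.82°.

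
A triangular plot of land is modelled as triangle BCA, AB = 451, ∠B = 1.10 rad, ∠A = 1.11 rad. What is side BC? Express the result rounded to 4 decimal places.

503.3325

The third angle is ∠C = π − ∠A − ∠B = 0.932 rad.
Law of sines: BC = AB·sin A/sin C ≈ 503.33.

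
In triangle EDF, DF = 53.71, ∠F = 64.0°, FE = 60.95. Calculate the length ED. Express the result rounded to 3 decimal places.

By the law of cosines, ED² = DF² + FE² − 2·DF·FE·cos F = 3729.5, so ED ≈ 61.07.

61.070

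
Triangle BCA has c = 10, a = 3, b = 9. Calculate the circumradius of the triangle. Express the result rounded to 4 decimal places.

By the law of cosines, cos B = (c² + a² − b²) / (2·c·a) ≈ 0.46667, so ∠B ≈ 62.18°.
Circumradius = b/(2 sin B) ≈ 5.088.

R ≈ 5.0880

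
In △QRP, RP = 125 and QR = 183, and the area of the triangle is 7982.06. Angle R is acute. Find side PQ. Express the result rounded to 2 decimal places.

127.86

From area = ½·QR·RP·sin R, we get sin R = 2·area/(QR·RP) ≈ 0.69789.
Taking the acute solution, ∠R ≈ 44.26°.
Law of cosines then gives PQ ≈ 127.86.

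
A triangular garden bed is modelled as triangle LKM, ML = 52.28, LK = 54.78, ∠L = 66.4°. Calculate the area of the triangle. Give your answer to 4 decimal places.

Area = ½·ML·LK·sin L ≈ 1312.2.

area ≈ 1312.1849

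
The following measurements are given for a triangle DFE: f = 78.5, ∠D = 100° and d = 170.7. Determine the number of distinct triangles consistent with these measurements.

f·sin D = 78.5·sin(100°) ≈ 77.31.
Since ∠D is not acute, a triangle exists only if d > f; here d > f, so there is exactly one triangle.

1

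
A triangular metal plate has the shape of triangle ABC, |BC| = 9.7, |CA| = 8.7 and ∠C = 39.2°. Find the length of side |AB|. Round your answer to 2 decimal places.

By the law of cosines, |AB|² = |BC|² + |CA|² − 2·|BC|·|CA|·cos C = 38.985, so |AB| ≈ 6.2438.

6.24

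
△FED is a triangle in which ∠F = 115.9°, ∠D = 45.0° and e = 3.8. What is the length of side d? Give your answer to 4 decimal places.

8.2117

The third angle is ∠E = 180° − ∠D − ∠F = 19.10°.
Law of sines: d = e·sin D/sin E ≈ 8.2117.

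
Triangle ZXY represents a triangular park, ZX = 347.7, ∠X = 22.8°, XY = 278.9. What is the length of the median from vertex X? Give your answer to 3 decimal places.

m_X ≈ 307.194

By the law of cosines, YZ² = ZX² + XY² − 2·ZX·XY·cos X = 19888, so YZ ≈ 141.02.
Median from X: ½√(2·ZX² + 2·XY² − YZ²) ≈ 307.19.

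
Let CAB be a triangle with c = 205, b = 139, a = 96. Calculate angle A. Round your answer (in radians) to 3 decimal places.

∠A ≈ 0.416 rad

By the law of cosines, cos A = (b² + c² − a²) / (2·b·c) ≈ 0.91472, so ∠A ≈ 0.416 rad.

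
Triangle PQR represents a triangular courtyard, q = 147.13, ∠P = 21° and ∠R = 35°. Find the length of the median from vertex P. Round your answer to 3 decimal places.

The third angle is ∠Q = 180° − ∠R − ∠P = 124.00°.
Law of sines: p = q·sin P/sin Q ≈ 63.6.
Law of sines: r = q·sin R/sin Q ≈ 101.79.
Median from P: ½√(2·q² + 2·r² − p²) ≈ 122.45.

122.447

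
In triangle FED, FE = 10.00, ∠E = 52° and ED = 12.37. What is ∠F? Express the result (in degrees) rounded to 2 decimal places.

By the law of cosines, DF² = FE² + ED² − 2·FE·ED·cos E = 100.7, so DF ≈ 10.035.
Law of cosines again: cos F = (DF² + FE² − ED²)/(2·DF·FE) ≈ 0.23759, so ∠F ≈ 76.26°.

∠F ≈ 76.26°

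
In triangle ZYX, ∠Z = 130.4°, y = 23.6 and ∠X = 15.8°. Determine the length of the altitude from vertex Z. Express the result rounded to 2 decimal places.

The third angle is ∠Y = 180° − ∠X − ∠Z = 33.80°.
Law of sines: z = y·sin Z/sin Y ≈ 32.307.
Law of sines: x = y·sin X/sin Y ≈ 11.551.
Area = ½·y·z·sin X ≈ 103.8.
The altitude from Z has length 2·area/z ≈ 6.4258.

6.43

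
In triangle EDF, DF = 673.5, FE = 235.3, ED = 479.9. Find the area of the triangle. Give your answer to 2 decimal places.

Semiperimeter s = (673.5 + 235.3 + 479.9)/2 = 694.35.
Heron's formula: area = √(694.35·20.85·459.05·214.45) ≈ 37752.

37751.59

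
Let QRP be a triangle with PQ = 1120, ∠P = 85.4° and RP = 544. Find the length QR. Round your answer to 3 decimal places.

1205.242

By the law of cosines, QR² = RP² + PQ² − 2·RP·PQ·cos P = 1.4526e+06, so QR ≈ 1205.2.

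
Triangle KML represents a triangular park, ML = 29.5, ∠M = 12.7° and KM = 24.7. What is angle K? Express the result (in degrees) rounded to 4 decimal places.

∠K ≈ 122.1630°

By the law of cosines, LK² = KM² + ML² − 2·KM·ML·cos M = 58.694, so LK ≈ 7.6612.
Law of cosines again: cos K = (LK² + KM² − ML²)/(2·LK·KM) ≈ -0.53233, so ∠K ≈ 122.16°.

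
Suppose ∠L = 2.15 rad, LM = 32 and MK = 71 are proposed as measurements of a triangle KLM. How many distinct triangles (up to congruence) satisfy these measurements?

LM·sin L = 32·sin(2.15 rad) ≈ 26.78.
Since ∠L is not acute, a triangle exists only if MK > LM; here MK > LM, so there is exactly one triangle.

1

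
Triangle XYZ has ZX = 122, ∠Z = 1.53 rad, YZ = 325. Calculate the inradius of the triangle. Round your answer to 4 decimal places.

r ≈ 50.1828

By the law of cosines, XY² = YZ² + ZX² − 2·YZ·ZX·cos Z = 1.1727e+05, so XY ≈ 342.45.
Area = ½·YZ·ZX·sin Z ≈ 19809.
Semiperimeter s = (325+122+342.45)/2 = 394.73.
Inradius = area/s = 19809/394.73 ≈ 50.183.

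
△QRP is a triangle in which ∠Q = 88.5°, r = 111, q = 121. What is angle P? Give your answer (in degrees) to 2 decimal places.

Law of sines: sin R = r·sin Q/q ≈ 0.91704.
Since q ≥ r, only the acute value applies: ∠R ≈ 66.50°.
Then ∠P = 180° − ∠Q − ∠R ≈ 25.00°.

∠P ≈ 25.00°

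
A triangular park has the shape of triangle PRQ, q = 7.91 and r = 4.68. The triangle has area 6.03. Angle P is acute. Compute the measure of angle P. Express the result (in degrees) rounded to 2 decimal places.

From area = ½·r·q·sin P, we get sin P = 2·area/(r·q) ≈ 0.32578.
Taking the acute solution, ∠P ≈ 19.01°.

19.01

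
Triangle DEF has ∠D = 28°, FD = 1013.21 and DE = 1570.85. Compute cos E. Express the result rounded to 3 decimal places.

By the law of cosines, EF² = FD² + DE² − 2·FD·DE·cos D = 6.8356e+05, so EF ≈ 826.78.
Law of cosines again: cos E = (DE² + EF² − FD²)/(2·DE·EF) ≈ 0.81792, so ∠E ≈ 35.12°.

cos E ≈ 0.818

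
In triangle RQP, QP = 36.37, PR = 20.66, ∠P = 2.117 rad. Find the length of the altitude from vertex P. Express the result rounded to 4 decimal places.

h_P ≈ 12.7646

By the law of cosines, RQ² = QP² + PR² − 2·QP·PR·cos P = 2530.2, so RQ ≈ 50.302.
Area = ½·QP·PR·sin P ≈ 321.04.
The altitude from P has length 2·area/RQ ≈ 12.765.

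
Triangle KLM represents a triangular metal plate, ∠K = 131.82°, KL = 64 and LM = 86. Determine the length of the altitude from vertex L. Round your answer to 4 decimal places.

h_L ≈ 47.6956

Law of sines: sin M = KL·sin K/LM ≈ 0.55460.
Since LM ≥ KL, only the acute value applies: ∠M ≈ 33.68°.
Then ∠L = 180° − ∠K − ∠M ≈ 14.50°.
Law of sines gives MK = LM·sin L/sin K ≈ 28.887.
Area = ½·LM·KL·sin L ≈ 688.9.
The altitude from L has length 2·area/MK ≈ 47.696.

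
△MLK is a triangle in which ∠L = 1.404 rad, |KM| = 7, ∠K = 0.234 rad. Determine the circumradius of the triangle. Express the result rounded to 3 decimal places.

3.549

The third angle is ∠M = π − ∠L − ∠K = 1.504 rad.
Law of sines: |LK| = |KM|·sin M/sin L ≈ 7.0825.
Law of sines: |ML| = |KM|·sin K/sin L ≈ 1.6459.
Circumradius = |KM|/(2 sin L) ≈ 3.5493.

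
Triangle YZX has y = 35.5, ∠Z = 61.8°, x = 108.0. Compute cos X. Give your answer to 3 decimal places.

cos X ≈ -0.161

By the law of cosines, z² = x² + y² − 2·x·y·cos Z = 9300.7, so z ≈ 96.44.
Law of cosines again: cos X = (y² + z² − x²)/(2·y·z) ≈ -0.16109, so ∠X ≈ 99.27°.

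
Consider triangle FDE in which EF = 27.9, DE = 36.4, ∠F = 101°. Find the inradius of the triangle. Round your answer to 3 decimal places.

Law of sines: sin D = EF·sin F/DE ≈ 0.75240.
Since DE ≥ EF, only the acute value applies: ∠D ≈ 48.80°.
Then ∠E = 180° − ∠F − ∠D ≈ 30.20°.
Law of sines gives FD = DE·sin E/sin F ≈ 18.653.
Area = ½·DE·EF·sin E ≈ 255.43.
Semiperimeter s = (36.4+27.9+18.653)/2 = 41.477.
Inradius = area/s = 255.43/41.477 ≈ 6.1585.

r ≈ 6.158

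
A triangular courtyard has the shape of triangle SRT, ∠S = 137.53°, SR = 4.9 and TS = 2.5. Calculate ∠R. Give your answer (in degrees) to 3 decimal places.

14.052

By the law of cosines, RT² = TS² + SR² − 2·TS·SR·cos S = 48.332, so RT ≈ 6.9521.
Law of cosines again: cos R = (SR² + RT² − TS²)/(2·SR·RT) ≈ 0.97008, so ∠R ≈ 14.05°.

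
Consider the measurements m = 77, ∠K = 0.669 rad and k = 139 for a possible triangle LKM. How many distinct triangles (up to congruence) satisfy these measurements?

m·sin K = 77·sin(0.669 rad) ≈ 47.76.
Since k ≥ m, exactly one triangle exists.

1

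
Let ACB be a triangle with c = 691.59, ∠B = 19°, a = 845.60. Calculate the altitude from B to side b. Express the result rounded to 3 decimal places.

643.868

By the law of cosines, b² = a² + c² − 2·a·c·cos B = 87441, so b ≈ 295.71.
Area = ½·a·c·sin B ≈ 95198.
The altitude from B has length 2·area/b ≈ 643.87.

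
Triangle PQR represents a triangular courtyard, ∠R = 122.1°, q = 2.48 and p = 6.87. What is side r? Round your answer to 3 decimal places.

By the law of cosines, r² = p² + q² − 2·p·q·cos R = 71.455, so r ≈ 8.4531.

8.453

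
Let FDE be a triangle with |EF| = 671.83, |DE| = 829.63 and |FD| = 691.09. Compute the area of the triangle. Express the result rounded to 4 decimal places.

area ≈ 224214.5893

Semiperimeter s = (829.63 + 671.83 + 691.09)/2 = 1096.3.
Heron's formula: area = √(1096.3·266.65·424.45·405.19) ≈ 2.2421e+05.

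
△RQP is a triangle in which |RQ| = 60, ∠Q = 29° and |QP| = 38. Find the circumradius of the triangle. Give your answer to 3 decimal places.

33.510

By the law of cosines, |PR|² = |RQ|² + |QP|² − 2·|RQ|·|QP|·cos Q = 1055.7, so |PR| ≈ 32.492.
Area = ½·|RQ|·|QP|·sin Q ≈ 552.68.
Circumradius = |PR|/(2 sin Q) ≈ 33.51.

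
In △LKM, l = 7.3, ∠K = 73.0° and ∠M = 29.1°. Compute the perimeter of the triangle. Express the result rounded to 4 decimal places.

The third angle is ∠L = 180° − ∠K − ∠M = 77.90°.
Law of sines: k = l·sin K/sin L ≈ 7.1396.
Law of sines: m = l·sin M/sin L ≈ 3.6309.
Semiperimeter s = (7.3+7.1396+3.6309)/2 = 9.0353.
Perimeter = 7.3 + 7.1396 + 3.6309 = 18.071.

18.0706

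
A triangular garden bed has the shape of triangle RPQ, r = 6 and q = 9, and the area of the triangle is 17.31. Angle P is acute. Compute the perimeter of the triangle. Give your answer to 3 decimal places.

20.841

From area = ½·q·r·sin P, we get sin P = 2·area/(q·r) ≈ 0.64111.
Taking the acute solution, ∠P ≈ 39.87°.
Law of cosines then gives p ≈ 5.8409.
Perimeter = 6 + 5.8409 + 9 = 20.841.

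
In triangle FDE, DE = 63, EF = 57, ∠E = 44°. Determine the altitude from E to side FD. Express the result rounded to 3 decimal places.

By the law of cosines, FD² = DE² + EF² − 2·DE·EF·cos E = 2051.7, so FD ≈ 45.296.
Area = ½·DE·EF·sin E ≈ 1247.3.
The altitude from E has length 2·area/FD ≈ 55.072.

55.072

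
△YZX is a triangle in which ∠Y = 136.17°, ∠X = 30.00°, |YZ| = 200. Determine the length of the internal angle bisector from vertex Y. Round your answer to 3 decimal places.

The third angle is ∠Z = 180° − ∠X − ∠Y = 13.83°.
Law of sines: |ZX| = |YZ|·sin Y/sin X ≈ 277.01.
Law of sines: |XY| = |YZ|·sin Z/sin X ≈ 95.617.
The bisector from Y has length 2·|XY|·|YZ|·cos(∠Y/2)/(|XY|+|YZ|) ≈ 48.288.

t_Y ≈ 48.288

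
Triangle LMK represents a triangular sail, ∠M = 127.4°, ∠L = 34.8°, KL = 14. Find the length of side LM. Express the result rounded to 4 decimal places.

5.3873

The third angle is ∠K = 180° − ∠L − ∠M = 17.80°.
Law of sines: LM = KL·sin K/sin M ≈ 5.3873.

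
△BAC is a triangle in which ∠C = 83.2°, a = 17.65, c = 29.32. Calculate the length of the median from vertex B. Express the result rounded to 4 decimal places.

Law of sines: sin A = a·sin C/c ≈ 0.59774.
Since c ≥ a, only the acute value applies: ∠A ≈ 36.71°.
Then ∠B = 180° − ∠C − ∠A ≈ 60.09°.
Law of sines gives b = c·sin B/sin C ≈ 25.595.
Median from B: ½√(2·a² + 2·c² − b²) ≈ 20.538.

m_B ≈ 20.5381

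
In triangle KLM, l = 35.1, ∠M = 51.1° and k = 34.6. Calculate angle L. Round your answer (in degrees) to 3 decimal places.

By the law of cosines, m² = k² + l² − 2·k·l·cos M = 903.9, so m ≈ 30.065.
Law of cosines again: cos L = (m² + k² − l²)/(2·m·k) ≈ 0.41771, so ∠L ≈ 65.31°.

∠L ≈ 65.310°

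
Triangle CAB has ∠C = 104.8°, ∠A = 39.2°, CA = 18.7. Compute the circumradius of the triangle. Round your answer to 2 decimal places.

R ≈ 15.91

The third angle is ∠B = 180° − ∠C − ∠A = 36.00°.
Law of sines: AB = CA·sin C/sin B ≈ 30.759.
Law of sines: BC = CA·sin A/sin B ≈ 20.108.
Circumradius = CA/(2 sin B) ≈ 15.907.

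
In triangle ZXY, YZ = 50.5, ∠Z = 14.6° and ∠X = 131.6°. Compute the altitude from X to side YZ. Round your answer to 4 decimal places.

9.4696

The third angle is ∠Y = 180° − ∠Z − ∠X = 33.80°.
Law of sines: XY = YZ·sin Z/sin X ≈ 17.023.
Law of sines: ZX = YZ·sin Y/sin X ≈ 37.568.
Area = ½·YZ·XY·sin Y ≈ 239.11.
The altitude from X has length 2·area/YZ ≈ 9.4696.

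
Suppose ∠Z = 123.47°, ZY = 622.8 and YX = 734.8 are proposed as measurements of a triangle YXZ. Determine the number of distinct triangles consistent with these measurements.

1

ZY·sin Z = 622.8·sin(123.47°) ≈ 519.5.
Since ∠Z is not acute, a triangle exists only if YX > ZY; here YX > ZY, so there is exactly one triangle.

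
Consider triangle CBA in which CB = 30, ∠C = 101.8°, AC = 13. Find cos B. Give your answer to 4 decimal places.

cos B ≈ 0.9318

By the law of cosines, BA² = AC² + CB² − 2·AC·CB·cos C = 1228.5, so BA ≈ 35.05.
Law of cosines again: cos B = (CB² + BA² − AC²)/(2·CB·BA) ≈ 0.93177, so ∠B ≈ 21.29°.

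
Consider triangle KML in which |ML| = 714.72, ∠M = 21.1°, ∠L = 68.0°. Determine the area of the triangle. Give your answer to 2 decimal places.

area ≈ 85262.87

The third angle is ∠K = 180° − ∠M − ∠L = 90.90°.
Law of sines: |LK| = |ML|·sin M/sin K ≈ 257.33.
Law of sines: |KM| = |ML|·sin L/sin K ≈ 662.76.
Area = ½·|ML|·|LK|·sin L ≈ 85263.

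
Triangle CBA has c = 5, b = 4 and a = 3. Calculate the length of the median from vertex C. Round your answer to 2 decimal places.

Median from C: ½√(2·b² + 2·a² − c²) ≈ 2.5.

2.50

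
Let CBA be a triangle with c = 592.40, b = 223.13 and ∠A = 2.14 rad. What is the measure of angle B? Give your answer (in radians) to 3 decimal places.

0.258

By the law of cosines, a² = c² + b² − 2·c·b·cos A = 5.4321e+05, so a ≈ 737.03.
Law of cosines again: cos B = (a² + c² − b²)/(2·a·c) ≈ 0.96694, so ∠B ≈ 0.258 rad.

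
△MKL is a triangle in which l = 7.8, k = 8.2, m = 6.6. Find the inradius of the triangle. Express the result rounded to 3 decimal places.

Semiperimeter s = (6.6 + 8.2 + 7.8)/2 = 11.3.
Heron's formula: area = √(11.3·4.7·3.1·3.5) ≈ 24.005.
Inradius = area/s = 24.005/11.3 ≈ 2.1243.

r ≈ 2.124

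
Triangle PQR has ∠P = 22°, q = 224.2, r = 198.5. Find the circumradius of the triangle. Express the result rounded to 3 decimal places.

By the law of cosines, p² = q² + r² − 2·q·r·cos P = 7141.7, so p ≈ 84.508.
Area = ½·q·r·sin P ≈ 8335.7.
Circumradius = p/(2 sin P) ≈ 112.8.

112.796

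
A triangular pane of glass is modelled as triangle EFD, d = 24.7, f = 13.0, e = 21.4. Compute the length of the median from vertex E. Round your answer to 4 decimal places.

16.5848

Median from E: ½√(2·f² + 2·d² − e²) ≈ 16.585.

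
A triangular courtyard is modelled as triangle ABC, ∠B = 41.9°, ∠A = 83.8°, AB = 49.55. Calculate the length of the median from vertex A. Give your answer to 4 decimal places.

The third angle is ∠C = 180° − ∠A − ∠B = 54.30°.
Law of sines: BC = AB·sin A/sin C ≈ 60.659.
Law of sines: CA = AB·sin B/sin C ≈ 40.748.
Median from A: ½√(2·CA² + 2·AB² − BC²) ≈ 33.733.

m_A ≈ 33.7333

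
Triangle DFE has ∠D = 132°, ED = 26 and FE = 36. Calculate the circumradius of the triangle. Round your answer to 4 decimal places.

R ≈ 24.2214

Law of sines: sin F = ED·sin D/FE ≈ 0.53672.
Since FE ≥ ED, only the acute value applies: ∠F ≈ 32.46°.
Then ∠E = 180° − ∠D − ∠F ≈ 15.54°.
Law of sines gives DF = FE·sin E/sin D ≈ 12.978.
Circumradius = FE/(2 sin D) ≈ 24.221.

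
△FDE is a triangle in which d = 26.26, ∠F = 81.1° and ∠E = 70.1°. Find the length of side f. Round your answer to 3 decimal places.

53.853

The third angle is ∠D = 180° − ∠E − ∠F = 28.80°.
Law of sines: f = d·sin F/sin D ≈ 53.853.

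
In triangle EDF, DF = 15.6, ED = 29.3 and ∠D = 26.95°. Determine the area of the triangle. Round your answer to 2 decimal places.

Area = ½·ED·DF·sin D ≈ 103.58.

area ≈ 103.58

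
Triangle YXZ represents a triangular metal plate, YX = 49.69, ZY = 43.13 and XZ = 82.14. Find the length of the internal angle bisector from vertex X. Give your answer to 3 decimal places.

By the law of cosines, cos X = (YX² + XZ² − ZY²) / (2·YX·XZ) ≈ 0.90112, so ∠X ≈ 25.69°.
The bisector from X has length 2·YX·XZ·cos(∠X/2)/(YX+XZ) ≈ 60.371.

t_X ≈ 60.371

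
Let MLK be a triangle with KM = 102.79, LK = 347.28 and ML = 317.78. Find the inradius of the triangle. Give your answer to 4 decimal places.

r ≈ 42.1299

Semiperimeter s = (347.28 + 102.79 + 317.78)/2 = 383.92.
Heron's formula: area = √(383.92·36.645·281.13·66.145) ≈ 16175.
Inradius = area/s = 16175/383.92 ≈ 42.13.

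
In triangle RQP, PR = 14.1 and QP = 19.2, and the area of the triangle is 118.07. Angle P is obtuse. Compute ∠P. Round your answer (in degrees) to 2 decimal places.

119.28

From area = ½·QP·PR·sin P, we get sin P = 2·area/(QP·PR) ≈ 0.87227.
Taking the obtuse solution, ∠P ≈ 119.28°.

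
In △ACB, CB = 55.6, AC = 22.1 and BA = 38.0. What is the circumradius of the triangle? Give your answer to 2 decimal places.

R ≈ 38.41

By the law of cosines, cos A = (BA² + AC² − CB²) / (2·BA·AC) ≈ -0.69002, so ∠A ≈ 133.63°.
Circumradius = CB/(2 sin A) ≈ 38.409.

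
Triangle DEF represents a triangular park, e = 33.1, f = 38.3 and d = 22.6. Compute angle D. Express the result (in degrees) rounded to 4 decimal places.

35.9804

By the law of cosines, cos D = (e² + f² − d²) / (2·e·f) ≈ 0.80922, so ∠D ≈ 35.98°.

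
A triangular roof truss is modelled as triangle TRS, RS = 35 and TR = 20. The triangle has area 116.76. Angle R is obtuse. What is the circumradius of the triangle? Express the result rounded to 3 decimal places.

From area = ½·TR·RS·sin R, we get sin R = 2·area/(TR·RS) ≈ 0.33360.
Taking the obtuse solution, ∠R ≈ 2.8015 rad.
Law of cosines then gives ST ≈ 54.266.
Circumradius = ST/(2 sin R) ≈ 81.334.

81.334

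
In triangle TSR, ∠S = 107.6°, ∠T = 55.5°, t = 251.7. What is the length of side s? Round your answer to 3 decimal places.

291.118

The third angle is ∠R = 180° − ∠T − ∠S = 16.90°.
Law of sines: s = t·sin S/sin T ≈ 291.12.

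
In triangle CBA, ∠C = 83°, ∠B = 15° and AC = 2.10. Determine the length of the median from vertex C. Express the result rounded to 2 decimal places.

4.27

The third angle is ∠A = 180° − ∠C − ∠B = 82.00°.
Law of sines: BA = AC·sin C/sin B ≈ 8.0533.
Law of sines: CB = AC·sin A/sin B ≈ 8.0348.
Median from C: ½√(2·AC² + 2·CB² − BA²) ≈ 4.2744.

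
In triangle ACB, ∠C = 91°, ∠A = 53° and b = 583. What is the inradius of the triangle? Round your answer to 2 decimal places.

r ≈ 195.09

The third angle is ∠B = 180° − ∠A − ∠C = 36.00°.
Law of sines: a = b·sin A/sin B ≈ 792.13.
Law of sines: c = b·sin C/sin B ≈ 991.71.
Area = ½·b·a·sin C ≈ 2.3087e+05.
Semiperimeter s = (792.13+991.71+583)/2 = 1183.4.
Inradius = area/s = 2.3087e+05/1183.4 ≈ 195.09.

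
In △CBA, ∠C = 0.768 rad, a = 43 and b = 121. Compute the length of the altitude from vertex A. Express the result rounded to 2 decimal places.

84.06

By the law of cosines, c² = b² + a² − 2·b·a·cos C = 9004.9, so c ≈ 94.894.
Area = ½·b·a·sin C ≈ 1807.3.
The altitude from A has length 2·area/a ≈ 84.058.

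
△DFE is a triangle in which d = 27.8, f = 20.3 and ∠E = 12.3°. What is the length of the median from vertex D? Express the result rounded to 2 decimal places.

7.34

By the law of cosines, e² = d² + f² − 2·d·f·cos E = 82.158, so e ≈ 9.0641.
Median from D: ½√(2·f² + 2·e² − d²) ≈ 7.3426.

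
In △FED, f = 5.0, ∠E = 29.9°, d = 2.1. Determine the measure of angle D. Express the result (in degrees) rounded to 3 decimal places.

By the law of cosines, e² = d² + f² − 2·d·f·cos E = 11.205, so e ≈ 3.3474.
Law of cosines again: cos D = (f² + e² − d²)/(2·f·e) ≈ 0.94984, so ∠D ≈ 18.22°.

18.224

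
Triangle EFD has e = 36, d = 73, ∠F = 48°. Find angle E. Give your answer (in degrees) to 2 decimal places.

By the law of cosines, f² = d² + e² − 2·d·e·cos F = 3108, so f ≈ 55.75.
Law of cosines again: cos E = (f² + d² − e²)/(2·f·d) ≈ 0.87733, so ∠E ≈ 28.68°.

∠E ≈ 28.68°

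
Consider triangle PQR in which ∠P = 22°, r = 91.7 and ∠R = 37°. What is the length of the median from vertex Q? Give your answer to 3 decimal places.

m_Q ≈ 39.609

The third angle is ∠Q = 180° − ∠R − ∠P = 121.00°.
Law of sines: p = r·sin P/sin R ≈ 57.08.
Law of sines: q = r·sin Q/sin R ≈ 130.61.
Median from Q: ½√(2·r² + 2·p² − q²) ≈ 39.609.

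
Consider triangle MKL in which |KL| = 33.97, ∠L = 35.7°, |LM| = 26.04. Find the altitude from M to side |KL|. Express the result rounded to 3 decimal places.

h_M ≈ 15.195

By the law of cosines, |MK|² = |KL|² + |LM|² − 2·|KL|·|LM|·cos L = 395.34, so |MK| ≈ 19.883.
Area = ½·|KL|·|LM|·sin L ≈ 258.09.
The altitude from M has length 2·area/|KL| ≈ 15.195.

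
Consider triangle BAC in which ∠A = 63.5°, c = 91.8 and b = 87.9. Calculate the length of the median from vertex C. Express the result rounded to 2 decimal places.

By the law of cosines, a² = c² + b² − 2·c·b·cos A = 8952.7, so a ≈ 94.619.
Median from C: ½√(2·b² + 2·a² − c²) ≈ 78.948.

78.95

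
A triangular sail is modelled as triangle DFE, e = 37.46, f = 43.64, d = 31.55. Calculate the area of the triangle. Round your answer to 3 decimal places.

Semiperimeter s = (31.55 + 43.64 + 37.46)/2 = 56.325.
Heron's formula: area = √(56.325·24.775·12.685·18.865) ≈ 577.87.

577.871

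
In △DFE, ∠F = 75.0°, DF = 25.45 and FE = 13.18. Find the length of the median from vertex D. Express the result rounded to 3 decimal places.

m_D ≈ 24.583

By the law of cosines, ED² = DF² + FE² − 2·DF·FE·cos F = 647.78, so ED ≈ 25.452.
Median from D: ½√(2·ED² + 2·DF² − FE²) ≈ 24.583.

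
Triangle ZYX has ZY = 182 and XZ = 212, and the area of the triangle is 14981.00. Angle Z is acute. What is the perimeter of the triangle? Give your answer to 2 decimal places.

565.60

From area = ½·XZ·ZY·sin Z, we get sin Z = 2·area/(XZ·ZY) ≈ 0.77654.
Taking the acute solution, ∠Z ≈ 0.889 rad.
Law of cosines then gives YX ≈ 171.6.
Perimeter = 171.6 + 212 + 182 = 565.6.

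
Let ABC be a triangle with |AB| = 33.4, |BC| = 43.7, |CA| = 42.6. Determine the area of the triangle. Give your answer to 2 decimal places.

664.09

Semiperimeter s = (43.7 + 42.6 + 33.4)/2 = 59.85.
Heron's formula: area = √(59.85·16.15·17.25·26.45) ≈ 664.09.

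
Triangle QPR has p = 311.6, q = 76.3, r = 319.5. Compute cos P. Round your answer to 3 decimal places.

0.222

By the law of cosines, cos P = (r² + q² − p²) / (2·r·q) ≈ 0.22166, so ∠P ≈ 77.19°.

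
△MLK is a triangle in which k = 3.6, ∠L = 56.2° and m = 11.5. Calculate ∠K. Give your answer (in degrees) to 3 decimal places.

By the law of cosines, l² = k² + m² − 2·k·m·cos L = 99.149, so l ≈ 9.9573.
Law of cosines again: cos K = (m² + l² − k²)/(2·m·l) ≈ 0.95380, so ∠K ≈ 17.48°.

17.484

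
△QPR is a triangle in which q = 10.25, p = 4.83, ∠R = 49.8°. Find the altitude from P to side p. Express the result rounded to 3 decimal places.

By the law of cosines, r² = q² + p² − 2·q·p·cos R = 64.481, so r ≈ 8.03.
Area = ½·q·p·sin R ≈ 18.907.
The altitude from P has length 2·area/p ≈ 7.8289.

7.829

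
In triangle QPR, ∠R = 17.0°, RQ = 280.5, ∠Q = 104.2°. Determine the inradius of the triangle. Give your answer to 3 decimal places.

r ≈ 37.552

The third angle is ∠P = 180° − ∠R − ∠Q = 58.80°.
Law of sines: PR = RQ·sin Q/sin P ≈ 317.91.
Law of sines: QP = RQ·sin R/sin P ≈ 95.878.
Area = ½·RQ·PR·sin R ≈ 13036.
Semiperimeter s = (317.91+280.5+95.878)/2 = 347.14.
Inradius = area/s = 13036/347.14 ≈ 37.552.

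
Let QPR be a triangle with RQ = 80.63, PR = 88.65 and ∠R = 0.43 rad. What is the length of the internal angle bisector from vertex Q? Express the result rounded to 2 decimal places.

35.86

By the law of cosines, QP² = PR² + RQ² − 2·PR·RQ·cos R = 1365.7, so QP ≈ 36.956.
Law of cosines again: cos Q = (RQ² + QP² − PR²)/(2·RQ·QP) ≈ 0.00136, so ∠Q ≈ 1.569 rad.
The bisector from Q has length 2·RQ·QP·cos(∠Q/2)/(RQ+QP) ≈ 35.862.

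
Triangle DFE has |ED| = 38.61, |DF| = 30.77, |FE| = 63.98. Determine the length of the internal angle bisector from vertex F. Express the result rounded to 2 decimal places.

By the law of cosines, cos F = (|DF|² + |FE|² − |ED|²) / (2·|DF|·|FE|) ≈ 0.90150, so ∠F ≈ 25.64°.
The bisector from F has length 2·|DF|·|FE|·cos(∠F/2)/(|DF|+|FE|) ≈ 40.519.

40.52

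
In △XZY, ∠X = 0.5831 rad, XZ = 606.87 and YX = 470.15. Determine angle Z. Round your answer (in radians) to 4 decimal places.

By the law of cosines, ZY² = YX² + XZ² − 2·YX·XZ·cos X = 1.1299e+05, so ZY ≈ 336.13.
Law of cosines again: cos Z = (XZ² + ZY² − YX²)/(2·XZ·ZY) ≈ 0.63787, so ∠Z ≈ 0.8791 rad.

∠Z ≈ 0.8791 rad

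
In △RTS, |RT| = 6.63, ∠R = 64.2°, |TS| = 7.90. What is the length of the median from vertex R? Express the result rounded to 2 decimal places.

6.23

Law of sines: sin S = |RT|·sin R/|TS| ≈ 0.75558.
Since |TS| ≥ |RT|, only the acute value applies: ∠S ≈ 49.08°.
Then ∠T = 180° − ∠R − ∠S ≈ 66.72°.
Law of sines gives |SR| = |TS|·sin T/sin R ≈ 8.0605.
Median from R: ½√(2·|SR|² + 2·|RT|² − |TS|²) ≈ 6.2339.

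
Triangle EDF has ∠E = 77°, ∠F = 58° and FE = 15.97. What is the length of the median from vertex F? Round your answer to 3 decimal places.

m_F ≈ 16.672

The third angle is ∠D = 180° − ∠F − ∠E = 45.00°.
Law of sines: DF = FE·sin E/sin D ≈ 22.006.
Law of sines: ED = FE·sin F/sin D ≈ 19.153.
Median from F: ½√(2·DF² + 2·FE² − ED²) ≈ 16.672.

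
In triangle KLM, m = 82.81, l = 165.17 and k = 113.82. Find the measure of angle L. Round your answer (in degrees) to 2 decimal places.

113.34

By the law of cosines, cos L = (m² + k² − l²) / (2·m·k) ≈ -0.39620, so ∠L ≈ 113.34°.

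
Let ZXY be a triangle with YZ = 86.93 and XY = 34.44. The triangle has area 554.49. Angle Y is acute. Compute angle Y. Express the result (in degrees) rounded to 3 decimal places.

From area = ½·XY·YZ·sin Y, we get sin Y = 2·area/(XY·YZ) ≈ 0.37042.
Taking the acute solution, ∠Y ≈ 21.74°.

∠Y ≈ 21.741°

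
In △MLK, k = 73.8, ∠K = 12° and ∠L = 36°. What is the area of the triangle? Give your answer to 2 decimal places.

The third angle is ∠M = 180° − ∠L − ∠K = 132.00°.
Law of sines: m = k·sin M/sin K ≈ 263.79.
Law of sines: l = k·sin L/sin K ≈ 208.64.
Area = ½·k·m·sin L ≈ 5721.3.

5721.32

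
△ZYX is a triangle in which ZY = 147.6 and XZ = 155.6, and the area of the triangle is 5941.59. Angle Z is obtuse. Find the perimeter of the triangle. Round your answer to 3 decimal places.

perimeter ≈ 595.268

From area = ½·XZ·ZY·sin Z, we get sin Z = 2·area/(XZ·ZY) ≈ 0.51741.
Taking the obtuse solution, ∠Z ≈ 148.84°.
Law of cosines then gives YX ≈ 292.07.
Perimeter = 292.07 + 155.6 + 147.6 = 595.27.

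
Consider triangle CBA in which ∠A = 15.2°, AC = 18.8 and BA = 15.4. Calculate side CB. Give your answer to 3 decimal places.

5.641

By the law of cosines, CB² = BA² + AC² − 2·BA·AC·cos A = 31.817, so CB ≈ 5.6406.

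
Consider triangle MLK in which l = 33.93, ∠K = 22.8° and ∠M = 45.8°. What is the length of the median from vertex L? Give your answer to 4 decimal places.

The third angle is ∠L = 180° − ∠K − ∠M = 111.40°.
Law of sines: m = l·sin M/sin L ≈ 26.126.
Law of sines: k = l·sin K/sin L ≈ 14.122.
Median from L: ½√(2·k² + 2·m² − l²) ≈ 12.377.

12.3770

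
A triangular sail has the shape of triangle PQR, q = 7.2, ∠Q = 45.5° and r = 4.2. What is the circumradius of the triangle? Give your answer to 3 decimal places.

Law of sines: sin R = r·sin Q/q ≈ 0.41606.
Since q ≥ r, only the acute value applies: ∠R ≈ 24.59°.
Then ∠P = 180° − ∠Q − ∠R ≈ 109.91°.
Law of sines gives p = q·sin P/sin Q ≈ 9.491.
Circumradius = q/(2 sin Q) ≈ 5.0473.

5.047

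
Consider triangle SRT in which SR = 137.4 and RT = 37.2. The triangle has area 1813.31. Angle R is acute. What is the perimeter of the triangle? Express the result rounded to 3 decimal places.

perimeter ≈ 288.876

From area = ½·SR·RT·sin R, we get sin R = 2·area/(SR·RT) ≈ 0.70953.
Taking the acute solution, ∠R ≈ 45.20°.
Law of cosines then gives TS ≈ 114.28.
Perimeter = 37.2 + 114.28 + 137.4 = 288.88.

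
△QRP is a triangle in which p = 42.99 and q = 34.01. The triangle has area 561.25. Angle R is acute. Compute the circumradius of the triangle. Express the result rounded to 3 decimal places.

From area = ½·p·q·sin R, we get sin R = 2·area/(p·q) ≈ 0.76774.
Taking the acute solution, ∠R ≈ 50.15°.
Law of cosines then gives r ≈ 33.632.
Circumradius = r/(2 sin R) ≈ 21.903.

21.903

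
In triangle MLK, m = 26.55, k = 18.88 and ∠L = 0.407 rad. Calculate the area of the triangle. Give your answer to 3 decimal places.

area ≈ 99.214

Area = ½·k·m·sin L ≈ 99.214.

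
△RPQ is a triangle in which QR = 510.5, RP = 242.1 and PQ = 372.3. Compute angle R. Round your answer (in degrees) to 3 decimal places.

43.056

By the law of cosines, cos R = (QR² + RP² − PQ²) / (2·QR·RP) ≈ 0.73069, so ∠R ≈ 43.06°.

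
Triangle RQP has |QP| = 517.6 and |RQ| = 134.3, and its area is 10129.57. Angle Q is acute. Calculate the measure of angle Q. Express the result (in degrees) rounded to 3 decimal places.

From area = ½·|RQ|·|QP|·sin Q, we get sin Q = 2·area/(|RQ|·|QP|) ≈ 0.29144.
Taking the acute solution, ∠Q ≈ 16.94°.

16.944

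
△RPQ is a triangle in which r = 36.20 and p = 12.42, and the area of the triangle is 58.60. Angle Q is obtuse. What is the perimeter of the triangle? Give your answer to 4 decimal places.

From area = ½·r·p·sin Q, we get sin Q = 2·area/(r·p) ≈ 0.26067.
Taking the obtuse solution, ∠Q ≈ 164.89°.
Law of cosines then gives q ≈ 48.299.
Perimeter = 36.2 + 12.42 + 48.299 = 96.919.

96.9192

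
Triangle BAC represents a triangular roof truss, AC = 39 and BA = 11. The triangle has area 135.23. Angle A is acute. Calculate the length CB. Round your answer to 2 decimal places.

From area = ½·BA·AC·sin A, we get sin A = 2·area/(BA·AC) ≈ 0.63044.
Taking the acute solution, ∠A ≈ 39.08°.
Law of cosines then gives CB ≈ 31.241.

31.24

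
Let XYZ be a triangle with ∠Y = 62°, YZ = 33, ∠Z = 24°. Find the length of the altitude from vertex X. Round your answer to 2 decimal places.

The third angle is ∠X = 180° − ∠Y − ∠Z = 94.00°.
Law of sines: ZX = YZ·sin Y/sin X ≈ 29.208.
Law of sines: XY = YZ·sin Z/sin X ≈ 13.455.
Area = ½·YZ·ZX·sin Z ≈ 196.02.
The altitude from X has length 2·area/YZ ≈ 11.88.

11.88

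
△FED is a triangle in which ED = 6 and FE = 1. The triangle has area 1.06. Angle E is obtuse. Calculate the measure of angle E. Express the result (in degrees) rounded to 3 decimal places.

∠E ≈ 159.309°

From area = ½·FE·ED·sin E, we get sin E = 2·area/(FE·ED) ≈ 0.35333.
Taking the obtuse solution, ∠E ≈ 159.31°.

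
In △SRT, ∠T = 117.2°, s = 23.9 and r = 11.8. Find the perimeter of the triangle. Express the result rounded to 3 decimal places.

66.817

By the law of cosines, t² = s² + r² − 2·s·r·cos T = 968.27, so t ≈ 31.117.
Semiperimeter p = (23.9+11.8+31.117)/2 = 33.409.
Perimeter = 23.9 + 11.8 + 31.117 = 66.817.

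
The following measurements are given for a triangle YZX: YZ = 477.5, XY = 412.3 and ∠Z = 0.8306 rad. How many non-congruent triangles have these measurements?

2

YZ·sin Z = 477.5·sin(0.8306 rad) ≈ 352.6.
Since YZ sin Z < XY < YZ (352.6 < 412.3 < 477.5), two triangles exist.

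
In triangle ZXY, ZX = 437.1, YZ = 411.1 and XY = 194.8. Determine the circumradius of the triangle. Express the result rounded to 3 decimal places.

R ≈ 219.634

By the law of cosines, cos Z = (YZ² + ZX² − XY²) / (2·YZ·ZX) ≈ 0.89629, so ∠Z ≈ 0.459 rad.
Circumradius = XY/(2 sin Z) ≈ 219.63.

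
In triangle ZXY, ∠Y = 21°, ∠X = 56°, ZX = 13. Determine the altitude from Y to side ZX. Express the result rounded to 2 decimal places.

The third angle is ∠Z = 180° − ∠X − ∠Y = 103.00°.
Law of sines: XY = ZX·sin Z/sin Y ≈ 35.346.
Law of sines: YZ = ZX·sin X/sin Y ≈ 30.074.
Area = ½·ZX·XY·sin X ≈ 190.47.
The altitude from Y has length 2·area/ZX ≈ 29.303.

29.30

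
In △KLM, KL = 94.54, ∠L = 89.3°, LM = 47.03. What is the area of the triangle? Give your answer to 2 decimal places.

2222.94

Area = ½·KL·LM·sin L ≈ 2222.9.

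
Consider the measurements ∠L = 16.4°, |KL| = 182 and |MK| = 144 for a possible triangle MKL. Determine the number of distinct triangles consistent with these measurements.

2

|KL|·sin L = 182·sin(16.4°) ≈ 51.39.
Since |KL| sin L < |MK| < |KL| (51.39 < 144 < 182), two triangles exist.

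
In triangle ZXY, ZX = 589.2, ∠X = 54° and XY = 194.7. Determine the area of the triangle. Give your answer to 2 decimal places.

Area = ½·ZX·XY·sin X ≈ 46404.

area ≈ 46404.10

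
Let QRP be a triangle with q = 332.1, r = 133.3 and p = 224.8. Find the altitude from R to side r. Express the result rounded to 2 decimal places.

Semiperimeter s = (332.1 + 133.3 + 224.8)/2 = 345.1.
Heron's formula: area = √(345.1·13·211.8·120.3) ≈ 10692.
The altitude from R has length 2·area/r ≈ 160.41.

160.41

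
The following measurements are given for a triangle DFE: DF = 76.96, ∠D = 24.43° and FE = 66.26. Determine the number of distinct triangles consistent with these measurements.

DF·sin D = 76.96·sin(24.43°) ≈ 31.83.
Since DF sin D < FE < DF (31.83 < 66.26 < 76.96), two triangles exist.

2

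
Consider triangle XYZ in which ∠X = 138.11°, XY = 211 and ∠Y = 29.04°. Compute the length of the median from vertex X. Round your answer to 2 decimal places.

167.29

The third angle is ∠Z = 180° − ∠X − ∠Y = 12.85°.
Law of sines: YZ = XY·sin X/sin Z ≈ 633.48.
Law of sines: ZX = XY·sin Y/sin Z ≈ 460.54.
Median from X: ½√(2·ZX² + 2·XY² − YZ²) ≈ 167.29.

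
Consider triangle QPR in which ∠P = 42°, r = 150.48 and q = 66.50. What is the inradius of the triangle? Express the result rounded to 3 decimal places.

By the law of cosines, p² = r² + q² − 2·r·q·cos P = 12193, so p ≈ 110.42.
Area = ½·r·q·sin P ≈ 3348.
Semiperimeter s = (66.5+110.42+150.48)/2 = 163.7.
Inradius = area/s = 3348/163.7 ≈ 20.452.

20.452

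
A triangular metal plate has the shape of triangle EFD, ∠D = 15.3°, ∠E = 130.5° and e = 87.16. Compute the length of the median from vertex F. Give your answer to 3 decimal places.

The third angle is ∠F = 180° − ∠D − ∠E = 34.20°.
Law of sines: f = e·sin F/sin E ≈ 64.428.
Law of sines: d = e·sin D/sin E ≈ 30.246.
Median from F: ½√(2·d² + 2·e² − f²) ≈ 56.728.

m_F ≈ 56.728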